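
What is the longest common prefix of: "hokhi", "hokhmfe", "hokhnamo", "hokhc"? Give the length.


Words: hokhi, hokhmfe, hokhnamo, hokhc
  Position 0: all 'h' => match
  Position 1: all 'o' => match
  Position 2: all 'k' => match
  Position 3: all 'h' => match
  Position 4: ('i', 'm', 'n', 'c') => mismatch, stop
LCP = "hokh" (length 4)

4


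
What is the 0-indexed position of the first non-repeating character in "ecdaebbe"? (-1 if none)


Input: ecdaebbe
Character frequencies:
  'a': 1
  'b': 2
  'c': 1
  'd': 1
  'e': 3
Scanning left to right for freq == 1:
  Position 0 ('e'): freq=3, skip
  Position 1 ('c'): unique! => answer = 1

1


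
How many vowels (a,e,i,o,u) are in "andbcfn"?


Input: andbcfn
Checking each character:
  'a' at position 0: vowel (running total: 1)
  'n' at position 1: consonant
  'd' at position 2: consonant
  'b' at position 3: consonant
  'c' at position 4: consonant
  'f' at position 5: consonant
  'n' at position 6: consonant
Total vowels: 1

1


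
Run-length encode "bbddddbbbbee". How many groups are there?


Input: bbddddbbbbee
Scanning for consecutive runs:
  Group 1: 'b' x 2 (positions 0-1)
  Group 2: 'd' x 4 (positions 2-5)
  Group 3: 'b' x 4 (positions 6-9)
  Group 4: 'e' x 2 (positions 10-11)
Total groups: 4

4


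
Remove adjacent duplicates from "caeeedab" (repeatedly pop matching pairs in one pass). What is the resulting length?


Input: caeeedab
Stack-based adjacent duplicate removal:
  Read 'c': push. Stack: c
  Read 'a': push. Stack: ca
  Read 'e': push. Stack: cae
  Read 'e': matches stack top 'e' => pop. Stack: ca
  Read 'e': push. Stack: cae
  Read 'd': push. Stack: caed
  Read 'a': push. Stack: caeda
  Read 'b': push. Stack: caedab
Final stack: "caedab" (length 6)

6


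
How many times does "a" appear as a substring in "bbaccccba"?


Searching for "a" in "bbaccccba"
Scanning each position:
  Position 0: "b" => no
  Position 1: "b" => no
  Position 2: "a" => MATCH
  Position 3: "c" => no
  Position 4: "c" => no
  Position 5: "c" => no
  Position 6: "c" => no
  Position 7: "b" => no
  Position 8: "a" => MATCH
Total occurrences: 2

2


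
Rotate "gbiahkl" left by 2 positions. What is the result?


Input: "gbiahkl", rotate left by 2
First 2 characters: "gb"
Remaining characters: "iahkl"
Concatenate remaining + first: "iahkl" + "gb" = "iahklgb"

iahklgb


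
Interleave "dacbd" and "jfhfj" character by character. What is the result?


Interleaving "dacbd" and "jfhfj":
  Position 0: 'd' from first, 'j' from second => "dj"
  Position 1: 'a' from first, 'f' from second => "af"
  Position 2: 'c' from first, 'h' from second => "ch"
  Position 3: 'b' from first, 'f' from second => "bf"
  Position 4: 'd' from first, 'j' from second => "dj"
Result: djafchbfdj

djafchbfdj


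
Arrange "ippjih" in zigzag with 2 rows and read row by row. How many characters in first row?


Zigzag "ippjih" into 2 rows:
Placing characters:
  'i' => row 0
  'p' => row 1
  'p' => row 0
  'j' => row 1
  'i' => row 0
  'h' => row 1
Rows:
  Row 0: "ipi"
  Row 1: "pjh"
First row length: 3

3


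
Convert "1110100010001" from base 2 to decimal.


Input: "1110100010001" in base 2
Positional expansion:
  Digit '1' (value 1) x 2^12 = 4096
  Digit '1' (value 1) x 2^11 = 2048
  Digit '1' (value 1) x 2^10 = 1024
  Digit '0' (value 0) x 2^9 = 0
  Digit '1' (value 1) x 2^8 = 256
  Digit '0' (value 0) x 2^7 = 0
  Digit '0' (value 0) x 2^6 = 0
  Digit '0' (value 0) x 2^5 = 0
  Digit '1' (value 1) x 2^4 = 16
  Digit '0' (value 0) x 2^3 = 0
  Digit '0' (value 0) x 2^2 = 0
  Digit '0' (value 0) x 2^1 = 0
  Digit '1' (value 1) x 2^0 = 1
Sum = 7441

7441


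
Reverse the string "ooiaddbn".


Input: ooiaddbn
Reading characters right to left:
  Position 7: 'n'
  Position 6: 'b'
  Position 5: 'd'
  Position 4: 'd'
  Position 3: 'a'
  Position 2: 'i'
  Position 1: 'o'
  Position 0: 'o'
Reversed: nbddaioo

nbddaioo


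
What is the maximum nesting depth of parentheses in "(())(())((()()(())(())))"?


Input: "(())(())((()()(())(())))"
Tracking depth:
  Position 0 '(': depth becomes 1
  Position 1 '(': depth becomes 2
  Position 2 ')': depth becomes 1
  Position 3 ')': depth becomes 0
  Position 4 '(': depth becomes 1
  Position 5 '(': depth becomes 2
  Position 6 ')': depth becomes 1
  Position 7 ')': depth becomes 0
  Position 8 '(': depth becomes 1
  Position 9 '(': depth becomes 2
  Position 10 '(': depth becomes 3
  Position 11 ')': depth becomes 2
  Position 12 '(': depth becomes 3
  Position 13 ')': depth becomes 2
  Position 14 '(': depth becomes 3
  Position 15 '(': depth becomes 4
  Position 16 ')': depth becomes 3
  Position 17 ')': depth becomes 2
  Position 18 '(': depth becomes 3
  Position 19 '(': depth becomes 4
  Position 20 ')': depth becomes 3
  Position 21 ')': depth becomes 2
  Position 22 ')': depth becomes 1
  Position 23 ')': depth becomes 0
Maximum depth reached: 4

4


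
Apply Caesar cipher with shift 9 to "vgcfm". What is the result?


Caesar cipher: shift "vgcfm" by 9
  'v' (pos 21) + 9 = pos 4 = 'e'
  'g' (pos 6) + 9 = pos 15 = 'p'
  'c' (pos 2) + 9 = pos 11 = 'l'
  'f' (pos 5) + 9 = pos 14 = 'o'
  'm' (pos 12) + 9 = pos 21 = 'v'
Result: eplov

eplov


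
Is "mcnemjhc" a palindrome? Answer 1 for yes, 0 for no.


Input: mcnemjhc
Reversed: chjmencm
  Compare pos 0 ('m') with pos 7 ('c'): MISMATCH
  Compare pos 1 ('c') with pos 6 ('h'): MISMATCH
  Compare pos 2 ('n') with pos 5 ('j'): MISMATCH
  Compare pos 3 ('e') with pos 4 ('m'): MISMATCH
Result: not a palindrome

0


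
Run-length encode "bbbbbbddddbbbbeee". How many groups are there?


Input: bbbbbbddddbbbbeee
Scanning for consecutive runs:
  Group 1: 'b' x 6 (positions 0-5)
  Group 2: 'd' x 4 (positions 6-9)
  Group 3: 'b' x 4 (positions 10-13)
  Group 4: 'e' x 3 (positions 14-16)
Total groups: 4

4


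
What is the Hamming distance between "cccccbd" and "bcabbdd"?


Comparing "cccccbd" and "bcabbdd" position by position:
  Position 0: 'c' vs 'b' => differ
  Position 1: 'c' vs 'c' => same
  Position 2: 'c' vs 'a' => differ
  Position 3: 'c' vs 'b' => differ
  Position 4: 'c' vs 'b' => differ
  Position 5: 'b' vs 'd' => differ
  Position 6: 'd' vs 'd' => same
Total differences (Hamming distance): 5

5


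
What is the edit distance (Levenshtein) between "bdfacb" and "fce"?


Computing edit distance: "bdfacb" -> "fce"
DP table:
           f    c    e
      0    1    2    3
  b   1    1    2    3
  d   2    2    2    3
  f   3    2    3    3
  a   4    3    3    4
  c   5    4    3    4
  b   6    5    4    4
Edit distance = dp[6][3] = 4

4


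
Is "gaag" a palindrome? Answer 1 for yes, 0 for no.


Input: gaag
Reversed: gaag
  Compare pos 0 ('g') with pos 3 ('g'): match
  Compare pos 1 ('a') with pos 2 ('a'): match
Result: palindrome

1


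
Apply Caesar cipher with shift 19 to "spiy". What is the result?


Caesar cipher: shift "spiy" by 19
  's' (pos 18) + 19 = pos 11 = 'l'
  'p' (pos 15) + 19 = pos 8 = 'i'
  'i' (pos 8) + 19 = pos 1 = 'b'
  'y' (pos 24) + 19 = pos 17 = 'r'
Result: libr

libr


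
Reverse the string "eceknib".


Input: eceknib
Reading characters right to left:
  Position 6: 'b'
  Position 5: 'i'
  Position 4: 'n'
  Position 3: 'k'
  Position 2: 'e'
  Position 1: 'c'
  Position 0: 'e'
Reversed: binkece

binkece


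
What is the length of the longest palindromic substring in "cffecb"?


Input: "cffecb"
Checking substrings for palindromes:
  [1:3] "ff" (len 2) => palindrome
Longest palindromic substring: "ff" with length 2

2


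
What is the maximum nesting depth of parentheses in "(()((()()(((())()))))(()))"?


Input: "(()((()()(((())()))))(()))"
Tracking depth:
  Position 0 '(': depth becomes 1
  Position 1 '(': depth becomes 2
  Position 2 ')': depth becomes 1
  Position 3 '(': depth becomes 2
  Position 4 '(': depth becomes 3
  Position 5 '(': depth becomes 4
  Position 6 ')': depth becomes 3
  Position 7 '(': depth becomes 4
  Position 8 ')': depth becomes 3
  Position 9 '(': depth becomes 4
  Position 10 '(': depth becomes 5
  Position 11 '(': depth becomes 6
  Position 12 '(': depth becomes 7
  Position 13 ')': depth becomes 6
  Position 14 ')': depth becomes 5
  Position 15 '(': depth becomes 6
  Position 16 ')': depth becomes 5
  Position 17 ')': depth becomes 4
  Position 18 ')': depth becomes 3
  Position 19 ')': depth becomes 2
  Position 20 ')': depth becomes 1
  Position 21 '(': depth becomes 2
  Position 22 '(': depth becomes 3
  Position 23 ')': depth becomes 2
  Position 24 ')': depth becomes 1
  Position 25 ')': depth becomes 0
Maximum depth reached: 7

7


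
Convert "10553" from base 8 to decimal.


Input: "10553" in base 8
Positional expansion:
  Digit '1' (value 1) x 8^4 = 4096
  Digit '0' (value 0) x 8^3 = 0
  Digit '5' (value 5) x 8^2 = 320
  Digit '5' (value 5) x 8^1 = 40
  Digit '3' (value 3) x 8^0 = 3
Sum = 4459

4459


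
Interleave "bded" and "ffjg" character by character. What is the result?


Interleaving "bded" and "ffjg":
  Position 0: 'b' from first, 'f' from second => "bf"
  Position 1: 'd' from first, 'f' from second => "df"
  Position 2: 'e' from first, 'j' from second => "ej"
  Position 3: 'd' from first, 'g' from second => "dg"
Result: bfdfejdg

bfdfejdg


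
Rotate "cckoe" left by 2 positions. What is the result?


Input: "cckoe", rotate left by 2
First 2 characters: "cc"
Remaining characters: "koe"
Concatenate remaining + first: "koe" + "cc" = "koecc"

koecc


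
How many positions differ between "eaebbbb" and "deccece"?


Comparing "eaebbbb" and "deccece" position by position:
  Position 0: 'e' vs 'd' => DIFFER
  Position 1: 'a' vs 'e' => DIFFER
  Position 2: 'e' vs 'c' => DIFFER
  Position 3: 'b' vs 'c' => DIFFER
  Position 4: 'b' vs 'e' => DIFFER
  Position 5: 'b' vs 'c' => DIFFER
  Position 6: 'b' vs 'e' => DIFFER
Positions that differ: 7

7


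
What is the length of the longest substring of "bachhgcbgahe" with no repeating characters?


Input: "bachhgcbgahe"
Sliding window (track last position of each char):
  Position 0 ('b'): window [0,0] length 1 -- new best
  Position 1 ('a'): window [0,1] length 2 -- new best
  Position 2 ('c'): window [0,2] length 3 -- new best
  Position 3 ('h'): window [0,3] length 4 -- new best
  Position 4 ('h'): repeat (last at 3), move window start to 4
  Position 4 ('h'): window [4,4] length 1
  Position 5 ('g'): window [4,5] length 2
  Position 6 ('c'): window [4,6] length 3
  Position 7 ('b'): window [4,7] length 4
  Position 8 ('g'): repeat (last at 5), move window start to 6
  Position 8 ('g'): window [6,8] length 3
  Position 9 ('a'): window [6,9] length 4
  Position 10 ('h'): window [6,10] length 5 -- new best
  Position 11 ('e'): window [6,11] length 6 -- new best
Longest substring with no repeats: "cbgahe" with length 6

6


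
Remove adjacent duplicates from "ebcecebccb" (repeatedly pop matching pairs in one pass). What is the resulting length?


Input: ebcecebccb
Stack-based adjacent duplicate removal:
  Read 'e': push. Stack: e
  Read 'b': push. Stack: eb
  Read 'c': push. Stack: ebc
  Read 'e': push. Stack: ebce
  Read 'c': push. Stack: ebcec
  Read 'e': push. Stack: ebcece
  Read 'b': push. Stack: ebceceb
  Read 'c': push. Stack: ebcecebc
  Read 'c': matches stack top 'c' => pop. Stack: ebceceb
  Read 'b': matches stack top 'b' => pop. Stack: ebcece
Final stack: "ebcece" (length 6)

6


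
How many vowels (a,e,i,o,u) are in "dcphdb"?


Input: dcphdb
Checking each character:
  'd' at position 0: consonant
  'c' at position 1: consonant
  'p' at position 2: consonant
  'h' at position 3: consonant
  'd' at position 4: consonant
  'b' at position 5: consonant
Total vowels: 0

0


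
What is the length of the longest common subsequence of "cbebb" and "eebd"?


LCS of "cbebb" and "eebd"
DP table:
           e    e    b    d
      0    0    0    0    0
  c   0    0    0    0    0
  b   0    0    0    1    1
  e   0    1    1    1    1
  b   0    1    1    2    2
  b   0    1    1    2    2
LCS length = dp[5][4] = 2

2


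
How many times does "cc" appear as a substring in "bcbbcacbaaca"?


Searching for "cc" in "bcbbcacbaaca"
Scanning each position:
  Position 0: "bc" => no
  Position 1: "cb" => no
  Position 2: "bb" => no
  Position 3: "bc" => no
  Position 4: "ca" => no
  Position 5: "ac" => no
  Position 6: "cb" => no
  Position 7: "ba" => no
  Position 8: "aa" => no
  Position 9: "ac" => no
  Position 10: "ca" => no
Total occurrences: 0

0


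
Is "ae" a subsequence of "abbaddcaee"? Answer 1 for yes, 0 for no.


Check if "ae" is a subsequence of "abbaddcaee"
Greedy scan:
  Position 0 ('a'): matches sub[0] = 'a'
  Position 1 ('b'): no match needed
  Position 2 ('b'): no match needed
  Position 3 ('a'): no match needed
  Position 4 ('d'): no match needed
  Position 5 ('d'): no match needed
  Position 6 ('c'): no match needed
  Position 7 ('a'): no match needed
  Position 8 ('e'): matches sub[1] = 'e'
  Position 9 ('e'): no match needed
All 2 characters matched => is a subsequence

1


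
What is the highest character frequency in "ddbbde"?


Input: ddbbde
Character counts:
  'b': 2
  'd': 3
  'e': 1
Maximum frequency: 3

3


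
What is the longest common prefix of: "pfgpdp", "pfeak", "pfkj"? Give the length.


Words: pfgpdp, pfeak, pfkj
  Position 0: all 'p' => match
  Position 1: all 'f' => match
  Position 2: ('g', 'e', 'k') => mismatch, stop
LCP = "pf" (length 2)

2


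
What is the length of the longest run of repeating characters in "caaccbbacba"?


Input: "caaccbbacba"
Scanning for longest run:
  Position 1 ('a'): new char, reset run to 1
  Position 2 ('a'): continues run of 'a', length=2
  Position 3 ('c'): new char, reset run to 1
  Position 4 ('c'): continues run of 'c', length=2
  Position 5 ('b'): new char, reset run to 1
  Position 6 ('b'): continues run of 'b', length=2
  Position 7 ('a'): new char, reset run to 1
  Position 8 ('c'): new char, reset run to 1
  Position 9 ('b'): new char, reset run to 1
  Position 10 ('a'): new char, reset run to 1
Longest run: 'a' with length 2

2


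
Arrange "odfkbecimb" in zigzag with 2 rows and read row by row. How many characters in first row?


Zigzag "odfkbecimb" into 2 rows:
Placing characters:
  'o' => row 0
  'd' => row 1
  'f' => row 0
  'k' => row 1
  'b' => row 0
  'e' => row 1
  'c' => row 0
  'i' => row 1
  'm' => row 0
  'b' => row 1
Rows:
  Row 0: "ofbcm"
  Row 1: "dkeib"
First row length: 5

5


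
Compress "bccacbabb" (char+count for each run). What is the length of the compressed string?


Input: bccacbabb
Runs:
  'b' x 1 => "b1"
  'c' x 2 => "c2"
  'a' x 1 => "a1"
  'c' x 1 => "c1"
  'b' x 1 => "b1"
  'a' x 1 => "a1"
  'b' x 2 => "b2"
Compressed: "b1c2a1c1b1a1b2"
Compressed length: 14

14


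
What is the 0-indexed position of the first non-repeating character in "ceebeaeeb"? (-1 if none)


Input: ceebeaeeb
Character frequencies:
  'a': 1
  'b': 2
  'c': 1
  'e': 5
Scanning left to right for freq == 1:
  Position 0 ('c'): unique! => answer = 0

0


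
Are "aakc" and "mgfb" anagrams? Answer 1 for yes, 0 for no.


Strings: "aakc", "mgfb"
Sorted first:  aack
Sorted second: bfgm
Differ at position 0: 'a' vs 'b' => not anagrams

0


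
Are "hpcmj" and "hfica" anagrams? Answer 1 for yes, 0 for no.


Strings: "hpcmj", "hfica"
Sorted first:  chjmp
Sorted second: acfhi
Differ at position 0: 'c' vs 'a' => not anagrams

0


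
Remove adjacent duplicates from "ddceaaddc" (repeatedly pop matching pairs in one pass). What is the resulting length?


Input: ddceaaddc
Stack-based adjacent duplicate removal:
  Read 'd': push. Stack: d
  Read 'd': matches stack top 'd' => pop. Stack: (empty)
  Read 'c': push. Stack: c
  Read 'e': push. Stack: ce
  Read 'a': push. Stack: cea
  Read 'a': matches stack top 'a' => pop. Stack: ce
  Read 'd': push. Stack: ced
  Read 'd': matches stack top 'd' => pop. Stack: ce
  Read 'c': push. Stack: cec
Final stack: "cec" (length 3)

3


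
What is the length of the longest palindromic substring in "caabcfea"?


Input: "caabcfea"
Checking substrings for palindromes:
  [1:3] "aa" (len 2) => palindrome
Longest palindromic substring: "aa" with length 2

2


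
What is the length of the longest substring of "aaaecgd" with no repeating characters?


Input: "aaaecgd"
Sliding window (track last position of each char):
  Position 0 ('a'): window [0,0] length 1 -- new best
  Position 1 ('a'): repeat (last at 0), move window start to 1
  Position 1 ('a'): window [1,1] length 1
  Position 2 ('a'): repeat (last at 1), move window start to 2
  Position 2 ('a'): window [2,2] length 1
  Position 3 ('e'): window [2,3] length 2 -- new best
  Position 4 ('c'): window [2,4] length 3 -- new best
  Position 5 ('g'): window [2,5] length 4 -- new best
  Position 6 ('d'): window [2,6] length 5 -- new best
Longest substring with no repeats: "aecgd" with length 5

5


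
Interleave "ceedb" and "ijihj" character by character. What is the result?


Interleaving "ceedb" and "ijihj":
  Position 0: 'c' from first, 'i' from second => "ci"
  Position 1: 'e' from first, 'j' from second => "ej"
  Position 2: 'e' from first, 'i' from second => "ei"
  Position 3: 'd' from first, 'h' from second => "dh"
  Position 4: 'b' from first, 'j' from second => "bj"
Result: ciejeidhbj

ciejeidhbj


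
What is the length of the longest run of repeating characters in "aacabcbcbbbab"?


Input: "aacabcbcbbbab"
Scanning for longest run:
  Position 1 ('a'): continues run of 'a', length=2
  Position 2 ('c'): new char, reset run to 1
  Position 3 ('a'): new char, reset run to 1
  Position 4 ('b'): new char, reset run to 1
  Position 5 ('c'): new char, reset run to 1
  Position 6 ('b'): new char, reset run to 1
  Position 7 ('c'): new char, reset run to 1
  Position 8 ('b'): new char, reset run to 1
  Position 9 ('b'): continues run of 'b', length=2
  Position 10 ('b'): continues run of 'b', length=3
  Position 11 ('a'): new char, reset run to 1
  Position 12 ('b'): new char, reset run to 1
Longest run: 'b' with length 3

3


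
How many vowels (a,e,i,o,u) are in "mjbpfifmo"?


Input: mjbpfifmo
Checking each character:
  'm' at position 0: consonant
  'j' at position 1: consonant
  'b' at position 2: consonant
  'p' at position 3: consonant
  'f' at position 4: consonant
  'i' at position 5: vowel (running total: 1)
  'f' at position 6: consonant
  'm' at position 7: consonant
  'o' at position 8: vowel (running total: 2)
Total vowels: 2

2


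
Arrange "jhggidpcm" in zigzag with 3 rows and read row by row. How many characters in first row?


Zigzag "jhggidpcm" into 3 rows:
Placing characters:
  'j' => row 0
  'h' => row 1
  'g' => row 2
  'g' => row 1
  'i' => row 0
  'd' => row 1
  'p' => row 2
  'c' => row 1
  'm' => row 0
Rows:
  Row 0: "jim"
  Row 1: "hgdc"
  Row 2: "gp"
First row length: 3

3


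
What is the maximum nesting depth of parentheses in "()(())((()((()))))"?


Input: "()(())((()((()))))"
Tracking depth:
  Position 0 '(': depth becomes 1
  Position 1 ')': depth becomes 0
  Position 2 '(': depth becomes 1
  Position 3 '(': depth becomes 2
  Position 4 ')': depth becomes 1
  Position 5 ')': depth becomes 0
  Position 6 '(': depth becomes 1
  Position 7 '(': depth becomes 2
  Position 8 '(': depth becomes 3
  Position 9 ')': depth becomes 2
  Position 10 '(': depth becomes 3
  Position 11 '(': depth becomes 4
  Position 12 '(': depth becomes 5
  Position 13 ')': depth becomes 4
  Position 14 ')': depth becomes 3
  Position 15 ')': depth becomes 2
  Position 16 ')': depth becomes 1
  Position 17 ')': depth becomes 0
Maximum depth reached: 5

5


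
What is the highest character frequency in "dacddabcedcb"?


Input: dacddabcedcb
Character counts:
  'a': 2
  'b': 2
  'c': 3
  'd': 4
  'e': 1
Maximum frequency: 4

4


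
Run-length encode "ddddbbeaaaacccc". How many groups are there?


Input: ddddbbeaaaacccc
Scanning for consecutive runs:
  Group 1: 'd' x 4 (positions 0-3)
  Group 2: 'b' x 2 (positions 4-5)
  Group 3: 'e' x 1 (positions 6-6)
  Group 4: 'a' x 4 (positions 7-10)
  Group 5: 'c' x 4 (positions 11-14)
Total groups: 5

5


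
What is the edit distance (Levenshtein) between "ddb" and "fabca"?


Computing edit distance: "ddb" -> "fabca"
DP table:
           f    a    b    c    a
      0    1    2    3    4    5
  d   1    1    2    3    4    5
  d   2    2    2    3    4    5
  b   3    3    3    2    3    4
Edit distance = dp[3][5] = 4

4


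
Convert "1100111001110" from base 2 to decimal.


Input: "1100111001110" in base 2
Positional expansion:
  Digit '1' (value 1) x 2^12 = 4096
  Digit '1' (value 1) x 2^11 = 2048
  Digit '0' (value 0) x 2^10 = 0
  Digit '0' (value 0) x 2^9 = 0
  Digit '1' (value 1) x 2^8 = 256
  Digit '1' (value 1) x 2^7 = 128
  Digit '1' (value 1) x 2^6 = 64
  Digit '0' (value 0) x 2^5 = 0
  Digit '0' (value 0) x 2^4 = 0
  Digit '1' (value 1) x 2^3 = 8
  Digit '1' (value 1) x 2^2 = 4
  Digit '1' (value 1) x 2^1 = 2
  Digit '0' (value 0) x 2^0 = 0
Sum = 6606

6606


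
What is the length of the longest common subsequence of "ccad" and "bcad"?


LCS of "ccad" and "bcad"
DP table:
           b    c    a    d
      0    0    0    0    0
  c   0    0    1    1    1
  c   0    0    1    1    1
  a   0    0    1    2    2
  d   0    0    1    2    3
LCS length = dp[4][4] = 3

3


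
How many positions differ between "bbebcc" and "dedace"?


Comparing "bbebcc" and "dedace" position by position:
  Position 0: 'b' vs 'd' => DIFFER
  Position 1: 'b' vs 'e' => DIFFER
  Position 2: 'e' vs 'd' => DIFFER
  Position 3: 'b' vs 'a' => DIFFER
  Position 4: 'c' vs 'c' => same
  Position 5: 'c' vs 'e' => DIFFER
Positions that differ: 5

5


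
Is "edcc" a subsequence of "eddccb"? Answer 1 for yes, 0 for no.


Check if "edcc" is a subsequence of "eddccb"
Greedy scan:
  Position 0 ('e'): matches sub[0] = 'e'
  Position 1 ('d'): matches sub[1] = 'd'
  Position 2 ('d'): no match needed
  Position 3 ('c'): matches sub[2] = 'c'
  Position 4 ('c'): matches sub[3] = 'c'
  Position 5 ('b'): no match needed
All 4 characters matched => is a subsequence

1


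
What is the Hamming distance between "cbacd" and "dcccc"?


Comparing "cbacd" and "dcccc" position by position:
  Position 0: 'c' vs 'd' => differ
  Position 1: 'b' vs 'c' => differ
  Position 2: 'a' vs 'c' => differ
  Position 3: 'c' vs 'c' => same
  Position 4: 'd' vs 'c' => differ
Total differences (Hamming distance): 4

4


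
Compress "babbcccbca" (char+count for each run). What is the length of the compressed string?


Input: babbcccbca
Runs:
  'b' x 1 => "b1"
  'a' x 1 => "a1"
  'b' x 2 => "b2"
  'c' x 3 => "c3"
  'b' x 1 => "b1"
  'c' x 1 => "c1"
  'a' x 1 => "a1"
Compressed: "b1a1b2c3b1c1a1"
Compressed length: 14

14


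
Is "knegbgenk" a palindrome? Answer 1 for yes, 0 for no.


Input: knegbgenk
Reversed: knegbgenk
  Compare pos 0 ('k') with pos 8 ('k'): match
  Compare pos 1 ('n') with pos 7 ('n'): match
  Compare pos 2 ('e') with pos 6 ('e'): match
  Compare pos 3 ('g') with pos 5 ('g'): match
Result: palindrome

1


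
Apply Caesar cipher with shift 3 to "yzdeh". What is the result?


Caesar cipher: shift "yzdeh" by 3
  'y' (pos 24) + 3 = pos 1 = 'b'
  'z' (pos 25) + 3 = pos 2 = 'c'
  'd' (pos 3) + 3 = pos 6 = 'g'
  'e' (pos 4) + 3 = pos 7 = 'h'
  'h' (pos 7) + 3 = pos 10 = 'k'
Result: bcghk

bcghk


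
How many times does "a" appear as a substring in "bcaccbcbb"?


Searching for "a" in "bcaccbcbb"
Scanning each position:
  Position 0: "b" => no
  Position 1: "c" => no
  Position 2: "a" => MATCH
  Position 3: "c" => no
  Position 4: "c" => no
  Position 5: "b" => no
  Position 6: "c" => no
  Position 7: "b" => no
  Position 8: "b" => no
Total occurrences: 1

1


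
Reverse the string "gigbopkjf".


Input: gigbopkjf
Reading characters right to left:
  Position 8: 'f'
  Position 7: 'j'
  Position 6: 'k'
  Position 5: 'p'
  Position 4: 'o'
  Position 3: 'b'
  Position 2: 'g'
  Position 1: 'i'
  Position 0: 'g'
Reversed: fjkpobgig

fjkpobgig


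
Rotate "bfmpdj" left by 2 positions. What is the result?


Input: "bfmpdj", rotate left by 2
First 2 characters: "bf"
Remaining characters: "mpdj"
Concatenate remaining + first: "mpdj" + "bf" = "mpdjbf"

mpdjbf


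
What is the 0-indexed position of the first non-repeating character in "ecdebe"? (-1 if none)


Input: ecdebe
Character frequencies:
  'b': 1
  'c': 1
  'd': 1
  'e': 3
Scanning left to right for freq == 1:
  Position 0 ('e'): freq=3, skip
  Position 1 ('c'): unique! => answer = 1

1


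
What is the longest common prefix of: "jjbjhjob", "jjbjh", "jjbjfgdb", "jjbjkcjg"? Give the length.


Words: jjbjhjob, jjbjh, jjbjfgdb, jjbjkcjg
  Position 0: all 'j' => match
  Position 1: all 'j' => match
  Position 2: all 'b' => match
  Position 3: all 'j' => match
  Position 4: ('h', 'h', 'f', 'k') => mismatch, stop
LCP = "jjbj" (length 4)

4


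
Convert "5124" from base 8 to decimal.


Input: "5124" in base 8
Positional expansion:
  Digit '5' (value 5) x 8^3 = 2560
  Digit '1' (value 1) x 8^2 = 64
  Digit '2' (value 2) x 8^1 = 16
  Digit '4' (value 4) x 8^0 = 4
Sum = 2644

2644


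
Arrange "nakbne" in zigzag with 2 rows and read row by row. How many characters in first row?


Zigzag "nakbne" into 2 rows:
Placing characters:
  'n' => row 0
  'a' => row 1
  'k' => row 0
  'b' => row 1
  'n' => row 0
  'e' => row 1
Rows:
  Row 0: "nkn"
  Row 1: "abe"
First row length: 3

3


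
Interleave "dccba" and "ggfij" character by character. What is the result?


Interleaving "dccba" and "ggfij":
  Position 0: 'd' from first, 'g' from second => "dg"
  Position 1: 'c' from first, 'g' from second => "cg"
  Position 2: 'c' from first, 'f' from second => "cf"
  Position 3: 'b' from first, 'i' from second => "bi"
  Position 4: 'a' from first, 'j' from second => "aj"
Result: dgcgcfbiaj

dgcgcfbiaj


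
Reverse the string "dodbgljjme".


Input: dodbgljjme
Reading characters right to left:
  Position 9: 'e'
  Position 8: 'm'
  Position 7: 'j'
  Position 6: 'j'
  Position 5: 'l'
  Position 4: 'g'
  Position 3: 'b'
  Position 2: 'd'
  Position 1: 'o'
  Position 0: 'd'
Reversed: emjjlgbdod

emjjlgbdod


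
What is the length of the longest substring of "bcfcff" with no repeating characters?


Input: "bcfcff"
Sliding window (track last position of each char):
  Position 0 ('b'): window [0,0] length 1 -- new best
  Position 1 ('c'): window [0,1] length 2 -- new best
  Position 2 ('f'): window [0,2] length 3 -- new best
  Position 3 ('c'): repeat (last at 1), move window start to 2
  Position 3 ('c'): window [2,3] length 2
  Position 4 ('f'): repeat (last at 2), move window start to 3
  Position 4 ('f'): window [3,4] length 2
  Position 5 ('f'): repeat (last at 4), move window start to 5
  Position 5 ('f'): window [5,5] length 1
Longest substring with no repeats: "bcf" with length 3

3


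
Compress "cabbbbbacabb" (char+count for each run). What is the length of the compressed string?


Input: cabbbbbacabb
Runs:
  'c' x 1 => "c1"
  'a' x 1 => "a1"
  'b' x 5 => "b5"
  'a' x 1 => "a1"
  'c' x 1 => "c1"
  'a' x 1 => "a1"
  'b' x 2 => "b2"
Compressed: "c1a1b5a1c1a1b2"
Compressed length: 14

14


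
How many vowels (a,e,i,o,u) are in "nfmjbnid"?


Input: nfmjbnid
Checking each character:
  'n' at position 0: consonant
  'f' at position 1: consonant
  'm' at position 2: consonant
  'j' at position 3: consonant
  'b' at position 4: consonant
  'n' at position 5: consonant
  'i' at position 6: vowel (running total: 1)
  'd' at position 7: consonant
Total vowels: 1

1


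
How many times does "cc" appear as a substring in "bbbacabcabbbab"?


Searching for "cc" in "bbbacabcabbbab"
Scanning each position:
  Position 0: "bb" => no
  Position 1: "bb" => no
  Position 2: "ba" => no
  Position 3: "ac" => no
  Position 4: "ca" => no
  Position 5: "ab" => no
  Position 6: "bc" => no
  Position 7: "ca" => no
  Position 8: "ab" => no
  Position 9: "bb" => no
  Position 10: "bb" => no
  Position 11: "ba" => no
  Position 12: "ab" => no
Total occurrences: 0

0


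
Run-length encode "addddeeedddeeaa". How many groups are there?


Input: addddeeedddeeaa
Scanning for consecutive runs:
  Group 1: 'a' x 1 (positions 0-0)
  Group 2: 'd' x 4 (positions 1-4)
  Group 3: 'e' x 3 (positions 5-7)
  Group 4: 'd' x 3 (positions 8-10)
  Group 5: 'e' x 2 (positions 11-12)
  Group 6: 'a' x 2 (positions 13-14)
Total groups: 6

6


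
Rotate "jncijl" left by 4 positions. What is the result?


Input: "jncijl", rotate left by 4
First 4 characters: "jnci"
Remaining characters: "jl"
Concatenate remaining + first: "jl" + "jnci" = "jljnci"

jljnci


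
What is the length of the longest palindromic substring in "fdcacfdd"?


Input: "fdcacfdd"
Checking substrings for palindromes:
  [2:5] "cac" (len 3) => palindrome
  [6:8] "dd" (len 2) => palindrome
Longest palindromic substring: "cac" with length 3

3


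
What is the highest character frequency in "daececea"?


Input: daececea
Character counts:
  'a': 2
  'c': 2
  'd': 1
  'e': 3
Maximum frequency: 3

3


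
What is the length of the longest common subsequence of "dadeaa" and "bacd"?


LCS of "dadeaa" and "bacd"
DP table:
           b    a    c    d
      0    0    0    0    0
  d   0    0    0    0    1
  a   0    0    1    1    1
  d   0    0    1    1    2
  e   0    0    1    1    2
  a   0    0    1    1    2
  a   0    0    1    1    2
LCS length = dp[6][4] = 2

2


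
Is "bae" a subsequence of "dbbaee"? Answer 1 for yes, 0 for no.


Check if "bae" is a subsequence of "dbbaee"
Greedy scan:
  Position 0 ('d'): no match needed
  Position 1 ('b'): matches sub[0] = 'b'
  Position 2 ('b'): no match needed
  Position 3 ('a'): matches sub[1] = 'a'
  Position 4 ('e'): matches sub[2] = 'e'
  Position 5 ('e'): no match needed
All 3 characters matched => is a subsequence

1


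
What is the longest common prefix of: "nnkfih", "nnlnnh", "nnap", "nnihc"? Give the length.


Words: nnkfih, nnlnnh, nnap, nnihc
  Position 0: all 'n' => match
  Position 1: all 'n' => match
  Position 2: ('k', 'l', 'a', 'i') => mismatch, stop
LCP = "nn" (length 2)

2


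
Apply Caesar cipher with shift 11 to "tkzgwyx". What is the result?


Caesar cipher: shift "tkzgwyx" by 11
  't' (pos 19) + 11 = pos 4 = 'e'
  'k' (pos 10) + 11 = pos 21 = 'v'
  'z' (pos 25) + 11 = pos 10 = 'k'
  'g' (pos 6) + 11 = pos 17 = 'r'
  'w' (pos 22) + 11 = pos 7 = 'h'
  'y' (pos 24) + 11 = pos 9 = 'j'
  'x' (pos 23) + 11 = pos 8 = 'i'
Result: evkrhji

evkrhji


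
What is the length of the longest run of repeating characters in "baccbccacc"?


Input: "baccbccacc"
Scanning for longest run:
  Position 1 ('a'): new char, reset run to 1
  Position 2 ('c'): new char, reset run to 1
  Position 3 ('c'): continues run of 'c', length=2
  Position 4 ('b'): new char, reset run to 1
  Position 5 ('c'): new char, reset run to 1
  Position 6 ('c'): continues run of 'c', length=2
  Position 7 ('a'): new char, reset run to 1
  Position 8 ('c'): new char, reset run to 1
  Position 9 ('c'): continues run of 'c', length=2
Longest run: 'c' with length 2

2


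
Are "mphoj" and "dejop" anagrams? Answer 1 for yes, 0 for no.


Strings: "mphoj", "dejop"
Sorted first:  hjmop
Sorted second: dejop
Differ at position 0: 'h' vs 'd' => not anagrams

0


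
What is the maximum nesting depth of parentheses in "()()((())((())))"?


Input: "()()((())((())))"
Tracking depth:
  Position 0 '(': depth becomes 1
  Position 1 ')': depth becomes 0
  Position 2 '(': depth becomes 1
  Position 3 ')': depth becomes 0
  Position 4 '(': depth becomes 1
  Position 5 '(': depth becomes 2
  Position 6 '(': depth becomes 3
  Position 7 ')': depth becomes 2
  Position 8 ')': depth becomes 1
  Position 9 '(': depth becomes 2
  Position 10 '(': depth becomes 3
  Position 11 '(': depth becomes 4
  Position 12 ')': depth becomes 3
  Position 13 ')': depth becomes 2
  Position 14 ')': depth becomes 1
  Position 15 ')': depth becomes 0
Maximum depth reached: 4

4


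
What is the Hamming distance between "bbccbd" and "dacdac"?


Comparing "bbccbd" and "dacdac" position by position:
  Position 0: 'b' vs 'd' => differ
  Position 1: 'b' vs 'a' => differ
  Position 2: 'c' vs 'c' => same
  Position 3: 'c' vs 'd' => differ
  Position 4: 'b' vs 'a' => differ
  Position 5: 'd' vs 'c' => differ
Total differences (Hamming distance): 5

5


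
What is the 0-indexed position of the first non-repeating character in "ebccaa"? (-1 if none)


Input: ebccaa
Character frequencies:
  'a': 2
  'b': 1
  'c': 2
  'e': 1
Scanning left to right for freq == 1:
  Position 0 ('e'): unique! => answer = 0

0


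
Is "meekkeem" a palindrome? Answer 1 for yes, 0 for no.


Input: meekkeem
Reversed: meekkeem
  Compare pos 0 ('m') with pos 7 ('m'): match
  Compare pos 1 ('e') with pos 6 ('e'): match
  Compare pos 2 ('e') with pos 5 ('e'): match
  Compare pos 3 ('k') with pos 4 ('k'): match
Result: palindrome

1


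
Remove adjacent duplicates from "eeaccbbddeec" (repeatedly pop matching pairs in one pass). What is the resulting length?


Input: eeaccbbddeec
Stack-based adjacent duplicate removal:
  Read 'e': push. Stack: e
  Read 'e': matches stack top 'e' => pop. Stack: (empty)
  Read 'a': push. Stack: a
  Read 'c': push. Stack: ac
  Read 'c': matches stack top 'c' => pop. Stack: a
  Read 'b': push. Stack: ab
  Read 'b': matches stack top 'b' => pop. Stack: a
  Read 'd': push. Stack: ad
  Read 'd': matches stack top 'd' => pop. Stack: a
  Read 'e': push. Stack: ae
  Read 'e': matches stack top 'e' => pop. Stack: a
  Read 'c': push. Stack: ac
Final stack: "ac" (length 2)

2


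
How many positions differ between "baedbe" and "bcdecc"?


Comparing "baedbe" and "bcdecc" position by position:
  Position 0: 'b' vs 'b' => same
  Position 1: 'a' vs 'c' => DIFFER
  Position 2: 'e' vs 'd' => DIFFER
  Position 3: 'd' vs 'e' => DIFFER
  Position 4: 'b' vs 'c' => DIFFER
  Position 5: 'e' vs 'c' => DIFFER
Positions that differ: 5

5


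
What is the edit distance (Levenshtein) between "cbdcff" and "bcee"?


Computing edit distance: "cbdcff" -> "bcee"
DP table:
           b    c    e    e
      0    1    2    3    4
  c   1    1    1    2    3
  b   2    1    2    2    3
  d   3    2    2    3    3
  c   4    3    2    3    4
  f   5    4    3    3    4
  f   6    5    4    4    4
Edit distance = dp[6][4] = 4

4


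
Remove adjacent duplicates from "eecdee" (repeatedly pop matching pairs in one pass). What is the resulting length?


Input: eecdee
Stack-based adjacent duplicate removal:
  Read 'e': push. Stack: e
  Read 'e': matches stack top 'e' => pop. Stack: (empty)
  Read 'c': push. Stack: c
  Read 'd': push. Stack: cd
  Read 'e': push. Stack: cde
  Read 'e': matches stack top 'e' => pop. Stack: cd
Final stack: "cd" (length 2)

2


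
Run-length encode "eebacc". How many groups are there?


Input: eebacc
Scanning for consecutive runs:
  Group 1: 'e' x 2 (positions 0-1)
  Group 2: 'b' x 1 (positions 2-2)
  Group 3: 'a' x 1 (positions 3-3)
  Group 4: 'c' x 2 (positions 4-5)
Total groups: 4

4


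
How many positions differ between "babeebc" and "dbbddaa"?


Comparing "babeebc" and "dbbddaa" position by position:
  Position 0: 'b' vs 'd' => DIFFER
  Position 1: 'a' vs 'b' => DIFFER
  Position 2: 'b' vs 'b' => same
  Position 3: 'e' vs 'd' => DIFFER
  Position 4: 'e' vs 'd' => DIFFER
  Position 5: 'b' vs 'a' => DIFFER
  Position 6: 'c' vs 'a' => DIFFER
Positions that differ: 6

6


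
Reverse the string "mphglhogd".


Input: mphglhogd
Reading characters right to left:
  Position 8: 'd'
  Position 7: 'g'
  Position 6: 'o'
  Position 5: 'h'
  Position 4: 'l'
  Position 3: 'g'
  Position 2: 'h'
  Position 1: 'p'
  Position 0: 'm'
Reversed: dgohlghpm

dgohlghpm


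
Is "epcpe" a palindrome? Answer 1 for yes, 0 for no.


Input: epcpe
Reversed: epcpe
  Compare pos 0 ('e') with pos 4 ('e'): match
  Compare pos 1 ('p') with pos 3 ('p'): match
Result: palindrome

1


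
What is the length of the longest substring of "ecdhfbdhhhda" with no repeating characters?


Input: "ecdhfbdhhhda"
Sliding window (track last position of each char):
  Position 0 ('e'): window [0,0] length 1 -- new best
  Position 1 ('c'): window [0,1] length 2 -- new best
  Position 2 ('d'): window [0,2] length 3 -- new best
  Position 3 ('h'): window [0,3] length 4 -- new best
  Position 4 ('f'): window [0,4] length 5 -- new best
  Position 5 ('b'): window [0,5] length 6 -- new best
  Position 6 ('d'): repeat (last at 2), move window start to 3
  Position 6 ('d'): window [3,6] length 4
  Position 7 ('h'): repeat (last at 3), move window start to 4
  Position 7 ('h'): window [4,7] length 4
  Position 8 ('h'): repeat (last at 7), move window start to 8
  Position 8 ('h'): window [8,8] length 1
  Position 9 ('h'): repeat (last at 8), move window start to 9
  Position 9 ('h'): window [9,9] length 1
  Position 10 ('d'): window [9,10] length 2
  Position 11 ('a'): window [9,11] length 3
Longest substring with no repeats: "ecdhfb" with length 6

6


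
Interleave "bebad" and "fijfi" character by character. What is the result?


Interleaving "bebad" and "fijfi":
  Position 0: 'b' from first, 'f' from second => "bf"
  Position 1: 'e' from first, 'i' from second => "ei"
  Position 2: 'b' from first, 'j' from second => "bj"
  Position 3: 'a' from first, 'f' from second => "af"
  Position 4: 'd' from first, 'i' from second => "di"
Result: bfeibjafdi

bfeibjafdi


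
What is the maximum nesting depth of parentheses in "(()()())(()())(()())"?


Input: "(()()())(()())(()())"
Tracking depth:
  Position 0 '(': depth becomes 1
  Position 1 '(': depth becomes 2
  Position 2 ')': depth becomes 1
  Position 3 '(': depth becomes 2
  Position 4 ')': depth becomes 1
  Position 5 '(': depth becomes 2
  Position 6 ')': depth becomes 1
  Position 7 ')': depth becomes 0
  Position 8 '(': depth becomes 1
  Position 9 '(': depth becomes 2
  Position 10 ')': depth becomes 1
  Position 11 '(': depth becomes 2
  Position 12 ')': depth becomes 1
  Position 13 ')': depth becomes 0
  Position 14 '(': depth becomes 1
  Position 15 '(': depth becomes 2
  Position 16 ')': depth becomes 1
  Position 17 '(': depth becomes 2
  Position 18 ')': depth becomes 1
  Position 19 ')': depth becomes 0
Maximum depth reached: 2

2


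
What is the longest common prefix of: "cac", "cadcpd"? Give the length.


Words: cac, cadcpd
  Position 0: all 'c' => match
  Position 1: all 'a' => match
  Position 2: ('c', 'd') => mismatch, stop
LCP = "ca" (length 2)

2


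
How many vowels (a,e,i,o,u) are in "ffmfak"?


Input: ffmfak
Checking each character:
  'f' at position 0: consonant
  'f' at position 1: consonant
  'm' at position 2: consonant
  'f' at position 3: consonant
  'a' at position 4: vowel (running total: 1)
  'k' at position 5: consonant
Total vowels: 1

1


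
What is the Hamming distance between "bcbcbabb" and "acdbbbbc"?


Comparing "bcbcbabb" and "acdbbbbc" position by position:
  Position 0: 'b' vs 'a' => differ
  Position 1: 'c' vs 'c' => same
  Position 2: 'b' vs 'd' => differ
  Position 3: 'c' vs 'b' => differ
  Position 4: 'b' vs 'b' => same
  Position 5: 'a' vs 'b' => differ
  Position 6: 'b' vs 'b' => same
  Position 7: 'b' vs 'c' => differ
Total differences (Hamming distance): 5

5


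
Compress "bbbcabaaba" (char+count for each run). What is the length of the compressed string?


Input: bbbcabaaba
Runs:
  'b' x 3 => "b3"
  'c' x 1 => "c1"
  'a' x 1 => "a1"
  'b' x 1 => "b1"
  'a' x 2 => "a2"
  'b' x 1 => "b1"
  'a' x 1 => "a1"
Compressed: "b3c1a1b1a2b1a1"
Compressed length: 14

14


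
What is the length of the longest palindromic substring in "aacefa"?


Input: "aacefa"
Checking substrings for palindromes:
  [0:2] "aa" (len 2) => palindrome
Longest palindromic substring: "aa" with length 2

2


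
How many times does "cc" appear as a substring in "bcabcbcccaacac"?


Searching for "cc" in "bcabcbcccaacac"
Scanning each position:
  Position 0: "bc" => no
  Position 1: "ca" => no
  Position 2: "ab" => no
  Position 3: "bc" => no
  Position 4: "cb" => no
  Position 5: "bc" => no
  Position 6: "cc" => MATCH
  Position 7: "cc" => MATCH
  Position 8: "ca" => no
  Position 9: "aa" => no
  Position 10: "ac" => no
  Position 11: "ca" => no
  Position 12: "ac" => no
Total occurrences: 2

2
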